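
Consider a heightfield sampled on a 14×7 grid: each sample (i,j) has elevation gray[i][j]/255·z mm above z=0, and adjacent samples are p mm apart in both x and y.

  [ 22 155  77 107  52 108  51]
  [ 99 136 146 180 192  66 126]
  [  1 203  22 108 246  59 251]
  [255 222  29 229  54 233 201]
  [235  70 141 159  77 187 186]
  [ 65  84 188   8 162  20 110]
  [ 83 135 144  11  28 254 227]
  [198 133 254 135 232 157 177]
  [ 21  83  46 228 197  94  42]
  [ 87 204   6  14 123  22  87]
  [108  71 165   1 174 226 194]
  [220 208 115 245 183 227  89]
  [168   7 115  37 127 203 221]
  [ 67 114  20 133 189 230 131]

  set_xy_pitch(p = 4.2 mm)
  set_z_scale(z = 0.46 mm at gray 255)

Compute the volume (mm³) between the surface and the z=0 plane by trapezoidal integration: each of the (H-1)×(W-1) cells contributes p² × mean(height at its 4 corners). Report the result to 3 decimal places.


324.918

height_mm = gray/255 × 0.46; cell vol = 4.2² × mean(4 corners)
unit = 4.2² × 0.46 / (4×255) = 0.00795529 mm³ per gray-sum
row 0: Σ corner-gray over 6 cells = 2736  → 21.7657
row 1: Σ corner-gray over 6 cells = 3193  → 25.4013
row 2: Σ corner-gray over 6 cells = 3518  → 27.9867
row 3: Σ corner-gray over 6 cells = 3679  → 29.2675
row 4: Σ corner-gray over 6 cells = 2788  → 22.1794
row 5: Σ corner-gray over 6 cells = 2553  → 20.3099
row 6: Σ corner-gray over 6 cells = 3651  → 29.0448
row 7: Σ corner-gray over 6 cells = 3556  → 28.2890
row 8: Σ corner-gray over 6 cells = 2271  → 18.0665
row 9: Σ corner-gray over 6 cells = 2488  → 19.7928
row 10: Σ corner-gray over 6 cells = 3841  → 30.5563
row 11: Σ corner-gray over 6 cells = 3632  → 28.8936
row 12: Σ corner-gray over 6 cells = 2937  → 23.3647
Σ rows: total corner-gray = 40843  → 324.9181 mm³


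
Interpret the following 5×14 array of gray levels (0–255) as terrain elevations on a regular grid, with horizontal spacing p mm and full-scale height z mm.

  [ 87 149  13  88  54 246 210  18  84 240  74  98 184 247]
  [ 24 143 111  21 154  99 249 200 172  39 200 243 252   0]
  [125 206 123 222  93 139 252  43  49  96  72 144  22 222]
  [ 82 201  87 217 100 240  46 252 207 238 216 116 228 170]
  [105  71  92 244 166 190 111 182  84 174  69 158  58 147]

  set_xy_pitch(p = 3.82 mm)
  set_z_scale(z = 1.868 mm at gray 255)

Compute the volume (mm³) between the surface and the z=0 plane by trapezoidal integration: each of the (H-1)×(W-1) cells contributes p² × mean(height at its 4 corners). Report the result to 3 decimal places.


height_mm = gray/255 × 1.868; cell vol = 3.82² × mean(4 corners)
unit = 3.82² × 1.868 / (4×255) = 0.0267241 mm³ per gray-sum
row 0: Σ corner-gray over 13 cells = 7040  → 188.1378
row 1: Σ corner-gray over 13 cells = 7059  → 188.6456
row 2: Σ corner-gray over 13 cells = 7817  → 208.9025
row 3: Σ corner-gray over 13 cells = 7998  → 213.7395
Σ rows: total corner-gray = 29914  → 799.4253 mm³

799.425


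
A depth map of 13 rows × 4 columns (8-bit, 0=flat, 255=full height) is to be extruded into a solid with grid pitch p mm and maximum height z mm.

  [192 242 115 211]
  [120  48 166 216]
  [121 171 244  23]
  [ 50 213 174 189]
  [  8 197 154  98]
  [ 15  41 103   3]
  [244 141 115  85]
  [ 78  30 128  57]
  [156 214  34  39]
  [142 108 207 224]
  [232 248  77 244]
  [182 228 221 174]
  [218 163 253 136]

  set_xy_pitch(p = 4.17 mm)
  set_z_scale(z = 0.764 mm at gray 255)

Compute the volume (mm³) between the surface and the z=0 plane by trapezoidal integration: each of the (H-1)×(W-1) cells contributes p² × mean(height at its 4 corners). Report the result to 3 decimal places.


height_mm = gray/255 × 0.764; cell vol = 4.17² × mean(4 corners)
unit = 4.17² × 0.764 / (4×255) = 0.0130246 mm³ per gray-sum
row 0: Σ corner-gray over 3 cells = 1881  → 24.4993
row 1: Σ corner-gray over 3 cells = 1738  → 22.6368
row 2: Σ corner-gray over 3 cells = 1987  → 25.8799
row 3: Σ corner-gray over 3 cells = 1821  → 23.7178
row 4: Σ corner-gray over 3 cells = 1114  → 14.5094
row 5: Σ corner-gray over 3 cells = 1147  → 14.9392
row 6: Σ corner-gray over 3 cells = 1292  → 16.8278
row 7: Σ corner-gray over 3 cells = 1142  → 14.8741
row 8: Σ corner-gray over 3 cells = 1687  → 21.9725
row 9: Σ corner-gray over 3 cells = 2122  → 27.6383
row 10: Σ corner-gray over 3 cells = 2380  → 30.9986
row 11: Σ corner-gray over 3 cells = 2440  → 31.7801
Σ rows: total corner-gray = 20751  → 270.2740 mm³

270.274


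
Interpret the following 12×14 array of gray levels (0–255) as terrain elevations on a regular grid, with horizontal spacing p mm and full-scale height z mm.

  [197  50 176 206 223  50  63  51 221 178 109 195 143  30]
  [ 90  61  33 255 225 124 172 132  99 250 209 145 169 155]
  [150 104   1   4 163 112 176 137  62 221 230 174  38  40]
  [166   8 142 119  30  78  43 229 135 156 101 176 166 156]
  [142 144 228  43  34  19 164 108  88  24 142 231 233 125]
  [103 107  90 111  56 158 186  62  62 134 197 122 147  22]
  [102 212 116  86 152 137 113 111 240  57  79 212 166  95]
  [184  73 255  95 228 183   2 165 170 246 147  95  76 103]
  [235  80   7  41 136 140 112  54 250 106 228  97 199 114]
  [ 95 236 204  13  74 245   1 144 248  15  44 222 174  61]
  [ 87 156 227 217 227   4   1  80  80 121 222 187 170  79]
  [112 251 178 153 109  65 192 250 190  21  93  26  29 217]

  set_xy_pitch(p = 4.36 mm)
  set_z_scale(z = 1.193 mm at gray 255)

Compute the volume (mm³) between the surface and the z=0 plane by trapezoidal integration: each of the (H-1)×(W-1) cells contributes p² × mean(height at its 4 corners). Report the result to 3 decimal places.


height_mm = gray/255 × 1.193; cell vol = 4.36² × mean(4 corners)
unit = 4.36² × 1.193 / (4×255) = 0.0222338 mm³ per gray-sum
row 0: Σ corner-gray over 13 cells = 7550  → 167.8650
row 1: Σ corner-gray over 13 cells = 7027  → 156.2368
row 2: Σ corner-gray over 13 cells = 6122  → 136.1152
row 3: Σ corner-gray over 13 cells = 6271  → 139.4280
row 4: Σ corner-gray over 13 cells = 6172  → 137.2269
row 5: Σ corner-gray over 13 cells = 6548  → 145.5868
row 6: Σ corner-gray over 13 cells = 7316  → 162.6623
row 7: Σ corner-gray over 13 cells = 7006  → 155.7698
row 8: Σ corner-gray over 13 cells = 6645  → 147.7434
row 9: Σ corner-gray over 13 cells = 6946  → 154.4358
row 10: Σ corner-gray over 13 cells = 6993  → 155.4808
Σ rows: total corner-gray = 74596  → 1658.5508 mm³

1658.551


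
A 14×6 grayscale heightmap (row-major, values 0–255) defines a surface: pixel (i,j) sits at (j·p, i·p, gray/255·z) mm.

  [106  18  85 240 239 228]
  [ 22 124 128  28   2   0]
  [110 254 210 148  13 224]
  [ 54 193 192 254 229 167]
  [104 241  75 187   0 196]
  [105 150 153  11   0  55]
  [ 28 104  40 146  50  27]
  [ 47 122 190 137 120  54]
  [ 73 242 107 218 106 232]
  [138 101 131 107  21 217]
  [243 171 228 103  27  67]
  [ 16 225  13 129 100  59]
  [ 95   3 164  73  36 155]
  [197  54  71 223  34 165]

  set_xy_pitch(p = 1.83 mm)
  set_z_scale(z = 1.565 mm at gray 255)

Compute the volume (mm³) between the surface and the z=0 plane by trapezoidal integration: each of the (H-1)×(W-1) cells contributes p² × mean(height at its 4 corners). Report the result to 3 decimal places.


158.382

height_mm = gray/255 × 1.565; cell vol = 1.83² × mean(4 corners)
unit = 1.83² × 1.565 / (4×255) = 0.00513826 mm³ per gray-sum
row 0: Σ corner-gray over 5 cells = 2084  → 10.7081
row 1: Σ corner-gray over 5 cells = 2170  → 11.1500
row 2: Σ corner-gray over 5 cells = 3541  → 18.1946
row 3: Σ corner-gray over 5 cells = 3263  → 16.7662
row 4: Σ corner-gray over 5 cells = 2094  → 10.7595
row 5: Σ corner-gray over 5 cells = 1523  → 7.8256
row 6: Σ corner-gray over 5 cells = 1974  → 10.1429
row 7: Σ corner-gray over 5 cells = 2890  → 14.8496
row 8: Σ corner-gray over 5 cells = 2726  → 14.0069
row 9: Σ corner-gray over 5 cells = 2443  → 12.5528
row 10: Σ corner-gray over 5 cells = 2377  → 12.2137
row 11: Σ corner-gray over 5 cells = 1811  → 9.3054
row 12: Σ corner-gray over 5 cells = 1928  → 9.9066
Σ rows: total corner-gray = 30824  → 158.3818 mm³


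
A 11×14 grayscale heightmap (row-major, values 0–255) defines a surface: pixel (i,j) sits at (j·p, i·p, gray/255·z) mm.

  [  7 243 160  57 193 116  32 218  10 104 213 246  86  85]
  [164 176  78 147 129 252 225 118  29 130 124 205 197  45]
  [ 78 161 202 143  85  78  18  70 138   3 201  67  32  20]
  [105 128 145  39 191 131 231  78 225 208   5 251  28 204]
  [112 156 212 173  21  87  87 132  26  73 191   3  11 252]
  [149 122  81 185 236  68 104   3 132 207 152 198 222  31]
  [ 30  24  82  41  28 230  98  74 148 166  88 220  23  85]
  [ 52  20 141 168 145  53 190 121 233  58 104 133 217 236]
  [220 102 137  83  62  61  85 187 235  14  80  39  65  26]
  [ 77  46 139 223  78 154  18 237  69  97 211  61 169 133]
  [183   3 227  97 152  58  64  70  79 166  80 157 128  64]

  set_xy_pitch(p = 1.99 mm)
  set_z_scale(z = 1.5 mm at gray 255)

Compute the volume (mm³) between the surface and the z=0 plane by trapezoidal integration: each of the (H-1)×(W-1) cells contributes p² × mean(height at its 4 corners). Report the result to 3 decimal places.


362.949

height_mm = gray/255 × 1.5; cell vol = 1.99² × mean(4 corners)
unit = 1.99² × 1.5 / (4×255) = 0.00582368 mm³ per gray-sum
row 0: Σ corner-gray over 13 cells = 7277  → 42.3789
row 1: Σ corner-gray over 13 cells = 6323  → 36.8231
row 2: Σ corner-gray over 13 cells = 6123  → 35.6584
row 3: Σ corner-gray over 13 cells = 6337  → 36.9046
row 4: Σ corner-gray over 13 cells = 6308  → 36.7358
row 5: Σ corner-gray over 13 cells = 6159  → 35.8680
row 6: Σ corner-gray over 13 cells = 6013  → 35.0178
row 7: Σ corner-gray over 13 cells = 6000  → 34.9421
row 8: Σ corner-gray over 13 cells = 5760  → 33.5444
row 9: Σ corner-gray over 13 cells = 6023  → 35.0760
Σ rows: total corner-gray = 62323  → 362.9490 mm³


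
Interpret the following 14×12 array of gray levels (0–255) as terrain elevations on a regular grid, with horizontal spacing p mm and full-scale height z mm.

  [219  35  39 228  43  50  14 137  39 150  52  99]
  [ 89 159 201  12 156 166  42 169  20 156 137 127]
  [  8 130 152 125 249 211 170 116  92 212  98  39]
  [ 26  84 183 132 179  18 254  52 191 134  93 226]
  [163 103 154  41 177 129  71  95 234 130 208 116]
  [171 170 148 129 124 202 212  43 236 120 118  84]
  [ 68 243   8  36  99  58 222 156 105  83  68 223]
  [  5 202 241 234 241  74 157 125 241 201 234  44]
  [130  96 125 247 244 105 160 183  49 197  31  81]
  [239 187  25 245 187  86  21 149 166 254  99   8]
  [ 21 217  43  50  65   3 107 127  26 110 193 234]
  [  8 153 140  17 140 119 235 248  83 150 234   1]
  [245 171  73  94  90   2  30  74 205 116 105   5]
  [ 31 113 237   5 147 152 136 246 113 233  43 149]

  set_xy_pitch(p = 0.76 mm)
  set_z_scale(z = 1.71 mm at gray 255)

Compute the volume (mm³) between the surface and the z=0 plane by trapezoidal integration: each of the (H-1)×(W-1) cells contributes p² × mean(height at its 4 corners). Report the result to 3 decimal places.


72.245

height_mm = gray/255 × 1.71; cell vol = 0.76² × mean(4 corners)
unit = 0.76² × 1.71 / (4×255) = 0.000968329 mm³ per gray-sum
row 0: Σ corner-gray over 11 cells = 4544  → 4.4001
row 1: Σ corner-gray over 11 cells = 5809  → 5.6250
row 2: Σ corner-gray over 11 cells = 6049  → 5.8574
row 3: Σ corner-gray over 11 cells = 5855  → 5.6696
row 4: Σ corner-gray over 11 cells = 6222  → 6.0249
row 5: Σ corner-gray over 11 cells = 5706  → 5.5253
row 6: Σ corner-gray over 11 cells = 6396  → 6.1934
row 7: Σ corner-gray over 11 cells = 7034  → 6.8112
row 8: Σ corner-gray over 11 cells = 6170  → 5.9746
row 9: Σ corner-gray over 11 cells = 5222  → 5.0566
row 10: Σ corner-gray over 11 cells = 5184  → 5.0198
row 11: Σ corner-gray over 11 cells = 5217  → 5.0518
row 12: Σ corner-gray over 11 cells = 5200  → 5.0353
Σ rows: total corner-gray = 74608  → 72.2451 mm³


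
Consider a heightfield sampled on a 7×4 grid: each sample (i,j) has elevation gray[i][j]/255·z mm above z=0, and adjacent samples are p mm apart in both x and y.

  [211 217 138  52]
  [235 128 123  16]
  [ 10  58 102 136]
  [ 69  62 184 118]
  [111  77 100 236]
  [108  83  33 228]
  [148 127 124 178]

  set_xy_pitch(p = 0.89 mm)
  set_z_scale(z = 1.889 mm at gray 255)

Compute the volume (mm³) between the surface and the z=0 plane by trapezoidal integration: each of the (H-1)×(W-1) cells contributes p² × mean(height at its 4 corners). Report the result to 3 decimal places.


11.934

height_mm = gray/255 × 1.889; cell vol = 0.89² × mean(4 corners)
unit = 0.89² × 1.889 / (4×255) = 0.00146694 mm³ per gray-sum
row 0: Σ corner-gray over 3 cells = 1726  → 2.5319
row 1: Σ corner-gray over 3 cells = 1219  → 1.7882
row 2: Σ corner-gray over 3 cells = 1145  → 1.6796
row 3: Σ corner-gray over 3 cells = 1380  → 2.0244
row 4: Σ corner-gray over 3 cells = 1269  → 1.8615
row 5: Σ corner-gray over 3 cells = 1396  → 2.0478
Σ rows: total corner-gray = 8135  → 11.9335 mm³


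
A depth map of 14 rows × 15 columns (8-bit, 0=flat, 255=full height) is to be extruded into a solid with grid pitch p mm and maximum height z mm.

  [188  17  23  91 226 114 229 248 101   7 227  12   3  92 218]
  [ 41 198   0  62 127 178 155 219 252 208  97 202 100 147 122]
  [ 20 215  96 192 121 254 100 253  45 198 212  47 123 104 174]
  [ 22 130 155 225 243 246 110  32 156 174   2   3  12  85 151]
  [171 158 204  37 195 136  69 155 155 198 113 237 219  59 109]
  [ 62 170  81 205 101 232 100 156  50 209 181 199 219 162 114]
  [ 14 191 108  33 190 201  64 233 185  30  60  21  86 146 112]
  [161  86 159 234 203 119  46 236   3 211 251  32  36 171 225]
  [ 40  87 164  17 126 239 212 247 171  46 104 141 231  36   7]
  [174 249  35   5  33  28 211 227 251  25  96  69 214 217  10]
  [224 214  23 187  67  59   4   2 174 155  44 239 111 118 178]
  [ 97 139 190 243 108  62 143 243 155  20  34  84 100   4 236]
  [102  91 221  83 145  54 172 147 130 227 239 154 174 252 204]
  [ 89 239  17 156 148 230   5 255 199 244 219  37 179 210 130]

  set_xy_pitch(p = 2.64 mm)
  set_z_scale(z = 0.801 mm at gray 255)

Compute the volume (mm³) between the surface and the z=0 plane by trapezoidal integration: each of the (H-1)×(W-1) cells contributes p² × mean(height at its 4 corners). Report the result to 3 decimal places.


538.786

height_mm = gray/255 × 0.801; cell vol = 2.64² × mean(4 corners)
unit = 2.64² × 0.801 / (4×255) = 0.00547319 mm³ per gray-sum
row 0: Σ corner-gray over 14 cells = 7239  → 39.6204
row 1: Σ corner-gray over 14 cells = 8167  → 44.6995
row 2: Σ corner-gray over 14 cells = 7433  → 40.6822
row 3: Σ corner-gray over 14 cells = 7469  → 40.8792
row 4: Σ corner-gray over 14 cells = 8456  → 46.2813
row 5: Σ corner-gray over 14 cells = 7528  → 41.2021
row 6: Σ corner-gray over 14 cells = 7182  → 39.3084
row 7: Σ corner-gray over 14 cells = 7649  → 41.8644
row 8: Σ corner-gray over 14 cells = 7193  → 39.3686
row 9: Σ corner-gray over 14 cells = 6700  → 36.6703
row 10: Σ corner-gray over 14 cells = 6579  → 36.0081
row 11: Σ corner-gray over 14 cells = 7867  → 43.0576
row 12: Σ corner-gray over 14 cells = 8979  → 49.1437
Σ rows: total corner-gray = 98441  → 538.7859 mm³


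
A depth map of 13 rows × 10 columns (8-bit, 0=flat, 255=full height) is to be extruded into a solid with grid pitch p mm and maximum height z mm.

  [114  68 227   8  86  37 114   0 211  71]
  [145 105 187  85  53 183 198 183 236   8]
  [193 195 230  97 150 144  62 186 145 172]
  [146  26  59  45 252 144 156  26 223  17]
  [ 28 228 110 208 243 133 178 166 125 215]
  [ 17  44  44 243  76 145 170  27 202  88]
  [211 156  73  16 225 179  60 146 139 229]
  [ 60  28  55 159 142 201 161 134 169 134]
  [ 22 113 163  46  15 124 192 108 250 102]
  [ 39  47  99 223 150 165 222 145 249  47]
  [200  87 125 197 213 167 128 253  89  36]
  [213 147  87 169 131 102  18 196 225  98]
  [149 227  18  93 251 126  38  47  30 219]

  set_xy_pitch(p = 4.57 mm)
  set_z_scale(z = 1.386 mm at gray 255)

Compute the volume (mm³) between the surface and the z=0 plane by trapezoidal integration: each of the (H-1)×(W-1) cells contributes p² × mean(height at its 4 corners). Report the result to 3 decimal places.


height_mm = gray/255 × 1.386; cell vol = 4.57² × mean(4 corners)
unit = 4.57² × 1.386 / (4×255) = 0.0283789 mm³ per gray-sum
row 0: Σ corner-gray over 9 cells = 4300  → 122.0292
row 1: Σ corner-gray over 9 cells = 5396  → 153.1325
row 2: Σ corner-gray over 9 cells = 4808  → 136.4457
row 3: Σ corner-gray over 9 cells = 5050  → 143.3134
row 4: Σ corner-gray over 9 cells = 5032  → 142.8026
row 5: Σ corner-gray over 9 cells = 4435  → 125.8604
row 6: Σ corner-gray over 9 cells = 4720  → 133.9484
row 7: Σ corner-gray over 9 cells = 4438  → 125.9455
row 8: Σ corner-gray over 9 cells = 4832  → 137.1268
row 9: Σ corner-gray over 9 cells = 5440  → 154.3812
row 10: Σ corner-gray over 9 cells = 5215  → 147.9959
row 11: Σ corner-gray over 9 cells = 4489  → 127.3929
Σ rows: total corner-gray = 58155  → 1650.3746 mm³

1650.375


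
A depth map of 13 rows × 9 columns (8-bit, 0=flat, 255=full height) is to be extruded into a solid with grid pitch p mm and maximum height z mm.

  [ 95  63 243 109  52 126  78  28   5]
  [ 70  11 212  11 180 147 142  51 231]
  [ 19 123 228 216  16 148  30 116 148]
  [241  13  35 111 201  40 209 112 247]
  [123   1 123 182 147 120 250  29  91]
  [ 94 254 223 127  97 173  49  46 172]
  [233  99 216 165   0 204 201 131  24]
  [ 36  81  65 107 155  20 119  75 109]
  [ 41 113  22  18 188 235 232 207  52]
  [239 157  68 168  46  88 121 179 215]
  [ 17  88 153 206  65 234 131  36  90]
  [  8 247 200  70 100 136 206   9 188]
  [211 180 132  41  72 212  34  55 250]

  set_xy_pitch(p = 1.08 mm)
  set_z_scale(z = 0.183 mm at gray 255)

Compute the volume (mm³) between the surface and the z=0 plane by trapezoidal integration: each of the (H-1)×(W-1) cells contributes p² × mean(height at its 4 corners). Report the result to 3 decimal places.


9.819

height_mm = gray/255 × 0.183; cell vol = 1.08² × mean(4 corners)
unit = 1.08² × 0.183 / (4×255) = 0.000209266 mm³ per gray-sum
row 0: Σ corner-gray over 8 cells = 3307  → 0.6920
row 1: Σ corner-gray over 8 cells = 3730  → 0.7806
row 2: Σ corner-gray over 8 cells = 3851  → 0.8059
row 3: Σ corner-gray over 8 cells = 3848  → 0.8053
row 4: Σ corner-gray over 8 cells = 4122  → 0.8626
row 5: Σ corner-gray over 8 cells = 4493  → 0.9402
row 6: Σ corner-gray over 8 cells = 3678  → 0.7697
row 7: Σ corner-gray over 8 cells = 3512  → 0.7349
row 8: Σ corner-gray over 8 cells = 4231  → 0.8854
row 9: Σ corner-gray over 8 cells = 4041  → 0.8456
row 10: Σ corner-gray over 8 cells = 4065  → 0.8507
row 11: Σ corner-gray over 8 cells = 4045  → 0.8465
Σ rows: total corner-gray = 46923  → 9.8194 mm³


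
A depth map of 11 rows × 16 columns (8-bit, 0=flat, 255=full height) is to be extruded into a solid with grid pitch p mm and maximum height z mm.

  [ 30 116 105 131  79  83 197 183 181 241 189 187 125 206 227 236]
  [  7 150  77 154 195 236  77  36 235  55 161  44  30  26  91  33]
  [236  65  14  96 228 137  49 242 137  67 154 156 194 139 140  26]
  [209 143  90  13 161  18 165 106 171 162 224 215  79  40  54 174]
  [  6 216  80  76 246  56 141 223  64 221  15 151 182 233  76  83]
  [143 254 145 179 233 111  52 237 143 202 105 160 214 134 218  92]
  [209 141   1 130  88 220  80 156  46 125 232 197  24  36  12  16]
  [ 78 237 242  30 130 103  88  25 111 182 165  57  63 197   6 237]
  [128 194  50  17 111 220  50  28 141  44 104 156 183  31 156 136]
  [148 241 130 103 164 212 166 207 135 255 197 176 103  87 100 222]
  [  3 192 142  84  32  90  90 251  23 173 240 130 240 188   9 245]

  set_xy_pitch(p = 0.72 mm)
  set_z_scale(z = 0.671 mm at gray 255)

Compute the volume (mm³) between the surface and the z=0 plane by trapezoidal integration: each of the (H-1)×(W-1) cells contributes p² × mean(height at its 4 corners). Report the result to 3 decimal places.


26.689

height_mm = gray/255 × 0.671; cell vol = 0.72² × mean(4 corners)
unit = 0.72² × 0.671 / (4×255) = 0.000341026 mm³ per gray-sum
row 0: Σ corner-gray over 15 cells = 7940  → 2.7077
row 1: Σ corner-gray over 15 cells = 7072  → 2.4117
row 2: Σ corner-gray over 15 cells = 7563  → 2.5792
row 3: Σ corner-gray over 15 cells = 7714  → 2.6307
row 4: Σ corner-gray over 15 cells = 9058  → 3.0890
row 5: Σ corner-gray over 15 cells = 8210  → 2.7998
row 6: Σ corner-gray over 15 cells = 6788  → 2.3149
row 7: Σ corner-gray over 15 cells = 6821  → 2.3261
row 8: Σ corner-gray over 15 cells = 8156  → 2.7814
row 9: Σ corner-gray over 15 cells = 8938  → 3.0481
Σ rows: total corner-gray = 78260  → 26.6887 mm³


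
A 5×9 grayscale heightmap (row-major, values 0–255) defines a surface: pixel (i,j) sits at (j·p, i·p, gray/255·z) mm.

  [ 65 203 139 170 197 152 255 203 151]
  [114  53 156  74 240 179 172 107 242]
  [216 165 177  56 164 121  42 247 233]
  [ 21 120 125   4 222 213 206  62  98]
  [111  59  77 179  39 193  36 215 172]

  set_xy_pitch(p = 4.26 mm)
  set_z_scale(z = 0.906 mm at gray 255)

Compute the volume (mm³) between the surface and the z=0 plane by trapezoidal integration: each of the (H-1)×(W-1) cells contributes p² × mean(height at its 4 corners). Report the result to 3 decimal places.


height_mm = gray/255 × 0.906; cell vol = 4.26² × mean(4 corners)
unit = 4.26² × 0.906 / (4×255) = 0.0161193 mm³ per gray-sum
row 0: Σ corner-gray over 8 cells = 5172  → 83.3692
row 1: Σ corner-gray over 8 cells = 4711  → 75.9382
row 2: Σ corner-gray over 8 cells = 4416  → 71.1830
row 3: Σ corner-gray over 8 cells = 3902  → 62.8977
Σ rows: total corner-gray = 18201  → 293.3881 mm³

293.388


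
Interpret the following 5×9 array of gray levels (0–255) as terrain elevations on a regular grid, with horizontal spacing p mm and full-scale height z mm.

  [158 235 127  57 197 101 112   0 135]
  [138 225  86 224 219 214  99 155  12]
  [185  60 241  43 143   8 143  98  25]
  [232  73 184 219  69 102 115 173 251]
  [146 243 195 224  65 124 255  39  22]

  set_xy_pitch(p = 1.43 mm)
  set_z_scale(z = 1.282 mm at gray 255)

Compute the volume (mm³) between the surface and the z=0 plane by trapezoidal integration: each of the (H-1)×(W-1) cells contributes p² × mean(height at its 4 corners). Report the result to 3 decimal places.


45.407

height_mm = gray/255 × 1.282; cell vol = 1.43² × mean(4 corners)
unit = 1.43² × 1.282 / (4×255) = 0.00257016 mm³ per gray-sum
row 0: Σ corner-gray over 8 cells = 4545  → 11.6814
row 1: Σ corner-gray over 8 cells = 4276  → 10.9900
row 2: Σ corner-gray over 8 cells = 4035  → 10.3706
row 3: Σ corner-gray over 8 cells = 4811  → 12.3650
Σ rows: total corner-gray = 17667  → 45.4070 mm³


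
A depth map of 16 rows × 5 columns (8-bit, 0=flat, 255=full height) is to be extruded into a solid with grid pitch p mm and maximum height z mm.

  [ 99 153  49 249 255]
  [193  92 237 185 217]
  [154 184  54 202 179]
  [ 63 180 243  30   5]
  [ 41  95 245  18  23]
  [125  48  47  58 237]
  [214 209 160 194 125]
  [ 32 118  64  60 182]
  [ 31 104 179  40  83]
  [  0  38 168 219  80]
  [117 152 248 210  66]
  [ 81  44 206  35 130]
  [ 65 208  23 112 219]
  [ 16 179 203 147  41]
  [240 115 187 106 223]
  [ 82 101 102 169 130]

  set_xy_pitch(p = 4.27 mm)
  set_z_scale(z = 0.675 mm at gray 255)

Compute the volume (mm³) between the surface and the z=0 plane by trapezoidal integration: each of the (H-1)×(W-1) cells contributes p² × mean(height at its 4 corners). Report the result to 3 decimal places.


375.973

height_mm = gray/255 × 0.675; cell vol = 4.27² × mean(4 corners)
unit = 4.27² × 0.675 / (4×255) = 0.0120659 mm³ per gray-sum
row 0: Σ corner-gray over 4 cells = 2694  → 32.5055
row 1: Σ corner-gray over 4 cells = 2651  → 31.9867
row 2: Σ corner-gray over 4 cells = 2187  → 26.3881
row 3: Σ corner-gray over 4 cells = 1754  → 21.1636
row 4: Σ corner-gray over 4 cells = 1448  → 17.4714
row 5: Σ corner-gray over 4 cells = 2133  → 25.7365
row 6: Σ corner-gray over 4 cells = 2163  → 26.0985
row 7: Σ corner-gray over 4 cells = 1458  → 17.5921
row 8: Σ corner-gray over 4 cells = 1690  → 20.3914
row 9: Σ corner-gray over 4 cells = 2333  → 28.1497
row 10: Σ corner-gray over 4 cells = 2184  → 26.3519
row 11: Σ corner-gray over 4 cells = 1751  → 21.1274
row 12: Σ corner-gray over 4 cells = 2085  → 25.1574
row 13: Σ corner-gray over 4 cells = 2394  → 28.8857
row 14: Σ corner-gray over 4 cells = 2235  → 26.9673
Σ rows: total corner-gray = 31160  → 375.9731 mm³


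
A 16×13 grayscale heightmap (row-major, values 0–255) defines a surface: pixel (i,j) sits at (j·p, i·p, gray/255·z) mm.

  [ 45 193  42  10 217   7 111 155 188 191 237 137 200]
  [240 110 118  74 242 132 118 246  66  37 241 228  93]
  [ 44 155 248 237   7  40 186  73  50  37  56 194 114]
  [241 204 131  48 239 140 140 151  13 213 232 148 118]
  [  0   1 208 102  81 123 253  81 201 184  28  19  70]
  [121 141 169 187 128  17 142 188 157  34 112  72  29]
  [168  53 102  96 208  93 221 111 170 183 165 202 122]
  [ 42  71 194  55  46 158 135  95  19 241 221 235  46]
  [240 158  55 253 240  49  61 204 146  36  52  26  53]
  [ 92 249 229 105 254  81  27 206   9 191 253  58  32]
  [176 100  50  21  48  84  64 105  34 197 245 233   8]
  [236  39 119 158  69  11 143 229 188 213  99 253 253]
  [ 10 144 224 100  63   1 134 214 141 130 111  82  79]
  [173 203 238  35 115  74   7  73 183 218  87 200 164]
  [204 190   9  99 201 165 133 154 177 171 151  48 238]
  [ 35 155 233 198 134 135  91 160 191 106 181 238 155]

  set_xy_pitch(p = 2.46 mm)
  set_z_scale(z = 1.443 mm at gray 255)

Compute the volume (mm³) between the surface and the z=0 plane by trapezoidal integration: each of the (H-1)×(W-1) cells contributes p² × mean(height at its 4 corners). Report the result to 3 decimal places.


height_mm = gray/255 × 1.443; cell vol = 2.46² × mean(4 corners)
unit = 2.46² × 1.443 / (4×255) = 0.00856123 mm³ per gray-sum
row 0: Σ corner-gray over 12 cells = 6778  → 58.0280
row 1: Σ corner-gray over 12 cells = 6281  → 53.7731
row 2: Σ corner-gray over 12 cells = 6401  → 54.8005
row 3: Σ corner-gray over 12 cells = 6309  → 54.0128
row 4: Σ corner-gray over 12 cells = 5476  → 46.8813
row 5: Σ corner-gray over 12 cells = 6342  → 54.2953
row 6: Σ corner-gray over 12 cells = 6526  → 55.8706
row 7: Σ corner-gray over 12 cells = 5881  → 50.3486
row 8: Σ corner-gray over 12 cells = 6301  → 53.9443
row 9: Σ corner-gray over 12 cells = 5994  → 51.3160
row 10: Σ corner-gray over 12 cells = 6077  → 52.0266
row 11: Σ corner-gray over 12 cells = 6308  → 54.0043
row 12: Σ corner-gray over 12 cells = 5980  → 51.1962
row 13: Σ corner-gray over 12 cells = 6641  → 56.8552
row 14: Σ corner-gray over 12 cells = 7272  → 62.2573
Σ rows: total corner-gray = 94567  → 809.6102 mm³

809.610


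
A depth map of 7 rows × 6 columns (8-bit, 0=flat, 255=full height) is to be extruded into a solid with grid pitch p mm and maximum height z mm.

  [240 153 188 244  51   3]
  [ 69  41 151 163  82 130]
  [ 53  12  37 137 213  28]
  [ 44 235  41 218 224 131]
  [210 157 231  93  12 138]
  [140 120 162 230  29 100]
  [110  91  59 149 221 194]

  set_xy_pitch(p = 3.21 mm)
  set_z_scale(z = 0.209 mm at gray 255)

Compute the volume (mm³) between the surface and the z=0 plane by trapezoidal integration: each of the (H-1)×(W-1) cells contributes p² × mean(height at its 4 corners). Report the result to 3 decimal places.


32.297

height_mm = gray/255 × 0.209; cell vol = 3.21² × mean(4 corners)
unit = 3.21² × 0.209 / (4×255) = 0.00211133 mm³ per gray-sum
row 0: Σ corner-gray over 5 cells = 2588  → 5.4641
row 1: Σ corner-gray over 5 cells = 1952  → 4.1213
row 2: Σ corner-gray over 5 cells = 2490  → 5.2572
row 3: Σ corner-gray over 5 cells = 2945  → 6.2179
row 4: Σ corner-gray over 5 cells = 2656  → 5.6077
row 5: Σ corner-gray over 5 cells = 2666  → 5.6288
Σ rows: total corner-gray = 15297  → 32.2970 mm³


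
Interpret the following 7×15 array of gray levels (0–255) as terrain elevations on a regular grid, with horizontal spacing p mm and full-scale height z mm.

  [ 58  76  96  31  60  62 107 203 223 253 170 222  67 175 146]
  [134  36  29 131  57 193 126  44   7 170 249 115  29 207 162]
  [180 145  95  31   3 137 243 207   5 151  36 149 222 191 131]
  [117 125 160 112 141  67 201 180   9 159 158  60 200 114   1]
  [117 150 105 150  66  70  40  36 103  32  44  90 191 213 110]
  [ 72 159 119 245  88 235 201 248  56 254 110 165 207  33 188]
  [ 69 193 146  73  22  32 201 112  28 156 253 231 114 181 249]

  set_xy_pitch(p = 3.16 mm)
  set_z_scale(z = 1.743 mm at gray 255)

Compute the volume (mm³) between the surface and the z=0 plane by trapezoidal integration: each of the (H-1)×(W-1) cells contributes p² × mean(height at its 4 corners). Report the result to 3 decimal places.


722.406

height_mm = gray/255 × 1.743; cell vol = 3.16² × mean(4 corners)
unit = 3.16² × 1.743 / (4×255) = 0.0170636 mm³ per gray-sum
row 0: Σ corner-gray over 14 cells = 6776  → 115.6231
row 1: Σ corner-gray over 14 cells = 6623  → 113.0124
row 2: Σ corner-gray over 14 cells = 7031  → 119.9744
row 3: Σ corner-gray over 14 cells = 6297  → 107.4497
row 4: Σ corner-gray over 14 cells = 7307  → 124.6839
row 5: Σ corner-gray over 14 cells = 8302  → 141.6622
Σ rows: total corner-gray = 42336  → 722.4058 mm³


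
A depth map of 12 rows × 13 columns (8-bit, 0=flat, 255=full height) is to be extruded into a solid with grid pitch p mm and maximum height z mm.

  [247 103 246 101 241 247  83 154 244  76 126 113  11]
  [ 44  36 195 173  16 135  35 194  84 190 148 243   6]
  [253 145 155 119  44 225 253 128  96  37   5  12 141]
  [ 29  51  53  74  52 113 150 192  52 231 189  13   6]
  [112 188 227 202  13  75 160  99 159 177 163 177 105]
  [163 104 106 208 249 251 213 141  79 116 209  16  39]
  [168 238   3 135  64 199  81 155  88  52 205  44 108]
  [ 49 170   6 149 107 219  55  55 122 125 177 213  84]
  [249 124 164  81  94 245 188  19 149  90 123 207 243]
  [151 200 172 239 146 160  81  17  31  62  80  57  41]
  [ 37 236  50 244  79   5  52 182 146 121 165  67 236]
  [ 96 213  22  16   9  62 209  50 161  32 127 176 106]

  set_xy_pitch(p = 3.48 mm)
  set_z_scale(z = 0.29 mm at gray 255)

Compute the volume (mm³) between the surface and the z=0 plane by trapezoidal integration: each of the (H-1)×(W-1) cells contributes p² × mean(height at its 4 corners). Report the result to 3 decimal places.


height_mm = gray/255 × 0.29; cell vol = 3.48² × mean(4 corners)
unit = 3.48² × 0.29 / (4×255) = 0.00344315 mm³ per gray-sum
row 0: Σ corner-gray over 12 cells = 6674  → 22.9796
row 1: Σ corner-gray over 12 cells = 5780  → 19.9014
row 2: Σ corner-gray over 12 cells = 5207  → 17.9285
row 3: Σ corner-gray over 12 cells = 5872  → 20.2182
row 4: Σ corner-gray over 12 cells = 7083  → 24.3879
row 5: Σ corner-gray over 12 cells = 6390  → 22.0017
row 6: Σ corner-gray over 12 cells = 5733  → 19.7396
row 7: Σ corner-gray over 12 cells = 6389  → 21.9983
row 8: Σ corner-gray over 12 cells = 6142  → 21.1478
row 9: Σ corner-gray over 12 cells = 5649  → 19.4504
row 10: Σ corner-gray over 12 cells = 5323  → 18.3279
Σ rows: total corner-gray = 66242  → 228.0813 mm³

228.081


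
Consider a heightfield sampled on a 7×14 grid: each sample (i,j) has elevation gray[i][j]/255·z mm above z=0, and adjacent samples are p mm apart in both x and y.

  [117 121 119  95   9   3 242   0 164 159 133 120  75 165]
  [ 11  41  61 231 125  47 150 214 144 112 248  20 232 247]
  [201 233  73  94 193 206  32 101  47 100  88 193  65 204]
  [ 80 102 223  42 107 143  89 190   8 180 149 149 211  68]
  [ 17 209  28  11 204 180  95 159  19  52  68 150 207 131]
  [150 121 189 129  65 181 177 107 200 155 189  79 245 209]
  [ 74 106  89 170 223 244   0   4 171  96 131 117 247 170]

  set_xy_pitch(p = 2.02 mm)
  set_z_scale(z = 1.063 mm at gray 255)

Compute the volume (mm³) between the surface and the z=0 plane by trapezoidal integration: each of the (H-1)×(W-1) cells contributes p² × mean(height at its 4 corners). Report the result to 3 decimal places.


height_mm = gray/255 × 1.063; cell vol = 2.02² × mean(4 corners)
unit = 2.02² × 1.063 / (4×255) = 0.00425242 mm³ per gray-sum
row 0: Σ corner-gray over 13 cells = 6270  → 26.6627
row 1: Σ corner-gray over 13 cells = 6763  → 28.7591
row 2: Σ corner-gray over 13 cells = 6589  → 28.0192
row 3: Σ corner-gray over 13 cells = 6246  → 26.5606
row 4: Σ corner-gray over 13 cells = 6945  → 29.5330
row 5: Σ corner-gray over 13 cells = 7473  → 31.7783
Σ rows: total corner-gray = 40286  → 171.3129 mm³

171.313


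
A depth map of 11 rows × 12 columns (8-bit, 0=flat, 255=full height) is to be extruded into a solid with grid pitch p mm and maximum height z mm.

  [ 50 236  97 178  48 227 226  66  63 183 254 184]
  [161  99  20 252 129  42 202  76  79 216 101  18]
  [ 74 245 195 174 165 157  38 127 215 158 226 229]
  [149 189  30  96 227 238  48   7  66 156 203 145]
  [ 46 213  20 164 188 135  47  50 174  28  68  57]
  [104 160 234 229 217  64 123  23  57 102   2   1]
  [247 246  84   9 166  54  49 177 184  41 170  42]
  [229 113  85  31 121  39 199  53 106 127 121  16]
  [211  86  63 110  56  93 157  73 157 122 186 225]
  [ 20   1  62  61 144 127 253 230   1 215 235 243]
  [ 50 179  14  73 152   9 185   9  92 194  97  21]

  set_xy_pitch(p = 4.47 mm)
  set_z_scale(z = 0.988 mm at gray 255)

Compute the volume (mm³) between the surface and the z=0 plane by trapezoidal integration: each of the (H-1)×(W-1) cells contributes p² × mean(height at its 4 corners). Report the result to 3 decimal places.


height_mm = gray/255 × 0.988; cell vol = 4.47² × mean(4 corners)
unit = 4.47² × 0.988 / (4×255) = 0.019354 mm³ per gray-sum
row 0: Σ corner-gray over 11 cells = 6001  → 116.1436
row 1: Σ corner-gray over 11 cells = 6314  → 122.2015
row 2: Σ corner-gray over 11 cells = 6517  → 126.1303
row 3: Σ corner-gray over 11 cells = 5091  → 98.5315
row 4: Σ corner-gray over 11 cells = 4804  → 92.9768
row 5: Σ corner-gray over 11 cells = 5176  → 100.1766
row 6: Σ corner-gray over 11 cells = 4884  → 94.5252
row 7: Σ corner-gray over 11 cells = 4877  → 94.3897
row 8: Σ corner-gray over 11 cells = 5563  → 107.6666
row 9: Σ corner-gray over 11 cells = 5000  → 96.7702
Σ rows: total corner-gray = 54227  → 1049.5120 mm³

1049.512


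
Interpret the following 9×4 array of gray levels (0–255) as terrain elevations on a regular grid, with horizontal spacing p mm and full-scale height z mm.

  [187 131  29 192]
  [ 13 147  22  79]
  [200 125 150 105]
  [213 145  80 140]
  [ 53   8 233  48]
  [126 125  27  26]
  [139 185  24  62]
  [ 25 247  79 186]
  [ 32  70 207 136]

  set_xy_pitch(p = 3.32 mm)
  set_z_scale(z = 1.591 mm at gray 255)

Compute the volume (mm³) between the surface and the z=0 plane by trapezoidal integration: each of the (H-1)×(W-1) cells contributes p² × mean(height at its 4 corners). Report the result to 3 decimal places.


182.914

height_mm = gray/255 × 1.591; cell vol = 3.32² × mean(4 corners)
unit = 3.32² × 1.591 / (4×255) = 0.0171928 mm³ per gray-sum
row 0: Σ corner-gray over 3 cells = 1129  → 19.4107
row 1: Σ corner-gray over 3 cells = 1285  → 22.0927
row 2: Σ corner-gray over 3 cells = 1658  → 28.5056
row 3: Σ corner-gray over 3 cells = 1386  → 23.8292
row 4: Σ corner-gray over 3 cells = 1039  → 17.8633
row 5: Σ corner-gray over 3 cells = 1075  → 18.4822
row 6: Σ corner-gray over 3 cells = 1482  → 25.4797
row 7: Σ corner-gray over 3 cells = 1585  → 27.2506
Σ rows: total corner-gray = 10639  → 182.9140 mm³


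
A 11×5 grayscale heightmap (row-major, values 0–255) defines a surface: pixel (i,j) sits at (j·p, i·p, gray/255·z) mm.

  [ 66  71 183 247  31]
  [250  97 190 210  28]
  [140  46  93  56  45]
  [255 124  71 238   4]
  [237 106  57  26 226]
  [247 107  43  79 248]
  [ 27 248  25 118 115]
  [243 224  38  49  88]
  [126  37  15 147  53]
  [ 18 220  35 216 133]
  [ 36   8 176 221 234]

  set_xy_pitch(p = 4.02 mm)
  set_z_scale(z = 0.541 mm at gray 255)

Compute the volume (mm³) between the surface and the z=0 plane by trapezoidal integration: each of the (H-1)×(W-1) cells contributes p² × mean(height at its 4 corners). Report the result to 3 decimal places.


height_mm = gray/255 × 0.541; cell vol = 4.02² × mean(4 corners)
unit = 4.02² × 0.541 / (4×255) = 0.00857135 mm³ per gray-sum
row 0: Σ corner-gray over 4 cells = 2371  → 20.3227
row 1: Σ corner-gray over 4 cells = 1847  → 15.8313
row 2: Σ corner-gray over 4 cells = 1700  → 14.5713
row 3: Σ corner-gray over 4 cells = 1966  → 16.8513
row 4: Σ corner-gray over 4 cells = 1794  → 15.3770
row 5: Σ corner-gray over 4 cells = 1877  → 16.0884
row 6: Σ corner-gray over 4 cells = 1877  → 16.0884
row 7: Σ corner-gray over 4 cells = 1530  → 13.1142
row 8: Σ corner-gray over 4 cells = 1670  → 14.3142
row 9: Σ corner-gray over 4 cells = 2173  → 18.6255
Σ rows: total corner-gray = 18805  → 161.1842 mm³

161.184


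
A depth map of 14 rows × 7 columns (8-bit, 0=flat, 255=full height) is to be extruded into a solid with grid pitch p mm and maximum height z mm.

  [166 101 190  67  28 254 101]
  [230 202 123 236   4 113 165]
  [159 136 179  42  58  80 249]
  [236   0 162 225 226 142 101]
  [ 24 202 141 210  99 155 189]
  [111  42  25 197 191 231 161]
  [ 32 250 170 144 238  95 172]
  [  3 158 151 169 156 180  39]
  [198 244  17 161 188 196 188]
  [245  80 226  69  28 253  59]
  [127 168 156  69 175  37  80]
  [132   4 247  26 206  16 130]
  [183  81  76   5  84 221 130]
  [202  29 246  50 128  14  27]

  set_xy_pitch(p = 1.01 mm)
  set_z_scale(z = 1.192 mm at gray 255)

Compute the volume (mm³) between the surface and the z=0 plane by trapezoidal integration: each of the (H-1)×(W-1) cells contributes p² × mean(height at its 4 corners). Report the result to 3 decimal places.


height_mm = gray/255 × 1.192; cell vol = 1.01² × mean(4 corners)
unit = 1.01² × 1.192 / (4×255) = 0.00119212 mm³ per gray-sum
row 0: Σ corner-gray over 6 cells = 3298  → 3.9316
row 1: Σ corner-gray over 6 cells = 3149  → 3.7540
row 2: Σ corner-gray over 6 cells = 3245  → 3.8684
row 3: Σ corner-gray over 6 cells = 3674  → 4.3798
row 4: Σ corner-gray over 6 cells = 3471  → 4.1378
row 5: Σ corner-gray over 6 cells = 3642  → 4.3417
row 6: Σ corner-gray over 6 cells = 3668  → 4.3727
row 7: Σ corner-gray over 6 cells = 3668  → 4.3727
row 8: Σ corner-gray over 6 cells = 3614  → 4.3083
row 9: Σ corner-gray over 6 cells = 3033  → 3.6157
row 10: Σ corner-gray over 6 cells = 2677  → 3.1913
row 11: Σ corner-gray over 6 cells = 2507  → 2.9886
row 12: Σ corner-gray over 6 cells = 2410  → 2.8730
Σ rows: total corner-gray = 42056  → 50.1357 mm³

50.136


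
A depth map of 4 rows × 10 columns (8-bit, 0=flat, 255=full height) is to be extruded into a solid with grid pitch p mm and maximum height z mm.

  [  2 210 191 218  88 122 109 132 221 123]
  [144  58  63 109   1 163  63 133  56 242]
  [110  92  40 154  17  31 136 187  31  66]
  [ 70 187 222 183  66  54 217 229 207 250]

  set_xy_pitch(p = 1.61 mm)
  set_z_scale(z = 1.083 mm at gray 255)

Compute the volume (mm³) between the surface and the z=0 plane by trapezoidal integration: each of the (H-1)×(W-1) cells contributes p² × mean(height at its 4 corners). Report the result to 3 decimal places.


height_mm = gray/255 × 1.083; cell vol = 1.61² × mean(4 corners)
unit = 1.61² × 1.083 / (4×255) = 0.0027522 mm³ per gray-sum
row 0: Σ corner-gray over 9 cells = 4385  → 12.0684
row 1: Σ corner-gray over 9 cells = 3230  → 8.8896
row 2: Σ corner-gray over 9 cells = 4602  → 12.6656
Σ rows: total corner-gray = 12217  → 33.6236 mm³

33.624


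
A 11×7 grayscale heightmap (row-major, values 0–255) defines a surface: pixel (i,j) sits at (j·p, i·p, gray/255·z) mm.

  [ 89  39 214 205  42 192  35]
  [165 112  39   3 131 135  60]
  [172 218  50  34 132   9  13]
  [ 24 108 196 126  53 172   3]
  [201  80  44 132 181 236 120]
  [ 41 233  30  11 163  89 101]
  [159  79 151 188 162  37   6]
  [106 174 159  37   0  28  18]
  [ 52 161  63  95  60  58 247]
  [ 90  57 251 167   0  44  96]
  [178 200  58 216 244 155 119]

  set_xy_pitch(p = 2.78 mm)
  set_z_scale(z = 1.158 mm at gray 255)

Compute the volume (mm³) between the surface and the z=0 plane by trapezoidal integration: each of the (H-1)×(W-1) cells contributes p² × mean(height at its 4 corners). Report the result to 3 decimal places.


height_mm = gray/255 × 1.158; cell vol = 2.78² × mean(4 corners)
unit = 2.78² × 1.158 / (4×255) = 0.00877401 mm³ per gray-sum
row 0: Σ corner-gray over 6 cells = 2573  → 22.5755
row 1: Σ corner-gray over 6 cells = 2136  → 18.7413
row 2: Σ corner-gray over 6 cells = 2408  → 21.1278
row 3: Σ corner-gray over 6 cells = 3004  → 26.3571
row 4: Σ corner-gray over 6 cells = 2861  → 25.1024
row 5: Σ corner-gray over 6 cells = 2593  → 22.7510
row 6: Σ corner-gray over 6 cells = 2319  → 20.3469
row 7: Σ corner-gray over 6 cells = 2093  → 18.3640
row 8: Σ corner-gray over 6 cells = 2397  → 21.0313
row 9: Σ corner-gray over 6 cells = 3267  → 28.6647
Σ rows: total corner-gray = 25651  → 225.0621 mm³

225.062
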